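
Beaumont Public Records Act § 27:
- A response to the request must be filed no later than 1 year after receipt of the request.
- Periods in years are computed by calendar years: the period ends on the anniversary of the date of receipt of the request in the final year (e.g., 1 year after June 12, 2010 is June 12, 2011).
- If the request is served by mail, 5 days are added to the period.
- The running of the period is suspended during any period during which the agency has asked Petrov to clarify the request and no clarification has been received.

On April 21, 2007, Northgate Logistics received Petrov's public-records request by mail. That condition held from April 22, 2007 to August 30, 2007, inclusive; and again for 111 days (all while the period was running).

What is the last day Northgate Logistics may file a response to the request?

December 24, 2008

1 year after April 21, 2007 is April 21, 2008.
Service was by mail, adding 5 days: April 21, 2008 + 5 days = April 26, 2008.
From April 22, 2007 through August 30, 2007 inclusive is 131 days; tolling adds 131 days: April 26, 2008 + 131 days = September 4, 2008.
Tolling adds 111 days: September 4, 2008 + 111 days = December 24, 2008.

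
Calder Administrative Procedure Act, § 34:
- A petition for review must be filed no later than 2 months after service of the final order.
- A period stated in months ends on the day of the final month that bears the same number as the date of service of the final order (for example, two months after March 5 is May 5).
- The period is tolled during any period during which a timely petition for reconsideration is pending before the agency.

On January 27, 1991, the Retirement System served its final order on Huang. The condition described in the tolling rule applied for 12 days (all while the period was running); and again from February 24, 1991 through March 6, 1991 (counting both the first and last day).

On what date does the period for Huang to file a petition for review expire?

April 19, 1991

2 months after January 27, 1991 is March 27, 1991.
Tolling adds 12 days: March 27, 1991 + 12 days = April 8, 1991.
From February 24, 1991 through March 6, 1991 inclusive is 11 days; tolling adds 11 days: April 8, 1991 + 11 days = April 19, 1991.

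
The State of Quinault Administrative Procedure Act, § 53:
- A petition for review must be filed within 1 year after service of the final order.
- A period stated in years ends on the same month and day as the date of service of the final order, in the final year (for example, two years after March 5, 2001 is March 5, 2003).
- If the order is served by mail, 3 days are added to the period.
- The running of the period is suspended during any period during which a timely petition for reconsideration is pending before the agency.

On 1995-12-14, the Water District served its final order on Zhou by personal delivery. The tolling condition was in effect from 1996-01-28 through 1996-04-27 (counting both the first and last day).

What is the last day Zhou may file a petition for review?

1 year after 1995-12-14 is December 14, 1996.
Service was not by mail, so no mail extension applies.
From January 28, 1996 through April 27, 1996 inclusive is 91 days; tolling adds 91 days: December 14, 1996 + 91 days = March 15, 1997.

March 15, 1997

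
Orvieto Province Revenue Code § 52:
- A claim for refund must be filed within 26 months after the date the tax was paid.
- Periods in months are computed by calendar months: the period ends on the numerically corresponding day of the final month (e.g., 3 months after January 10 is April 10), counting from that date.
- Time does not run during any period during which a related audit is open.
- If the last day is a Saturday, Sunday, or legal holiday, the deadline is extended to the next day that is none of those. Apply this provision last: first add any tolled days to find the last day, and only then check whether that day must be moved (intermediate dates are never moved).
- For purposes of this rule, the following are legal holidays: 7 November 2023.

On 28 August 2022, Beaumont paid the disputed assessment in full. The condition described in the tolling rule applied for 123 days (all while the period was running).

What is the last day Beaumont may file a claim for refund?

February 28, 2025

26 months after 28 August 2022 is October 28, 2024.
Tolling adds 123 days: October 28, 2024 + 123 days = February 28, 2025.
February 28, 2025 is a Friday and not a legal holiday, so no extension applies.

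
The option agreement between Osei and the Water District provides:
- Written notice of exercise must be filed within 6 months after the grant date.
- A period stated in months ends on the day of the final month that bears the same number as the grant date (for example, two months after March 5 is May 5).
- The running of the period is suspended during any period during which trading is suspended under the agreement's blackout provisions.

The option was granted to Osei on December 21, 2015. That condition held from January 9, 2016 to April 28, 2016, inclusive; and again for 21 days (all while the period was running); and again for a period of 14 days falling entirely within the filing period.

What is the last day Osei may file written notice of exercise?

November 14, 2016

6 months after December 21, 2015 is June 21, 2016.
From January 9, 2016 through April 28, 2016 inclusive is 111 days; tolling adds 111 days: June 21, 2016 + 111 days = October 10, 2016.
Tolling adds 21 days: October 10, 2016 + 21 days = October 31, 2016.
Tolling adds 14 days: October 31, 2016 + 14 days = November 14, 2016.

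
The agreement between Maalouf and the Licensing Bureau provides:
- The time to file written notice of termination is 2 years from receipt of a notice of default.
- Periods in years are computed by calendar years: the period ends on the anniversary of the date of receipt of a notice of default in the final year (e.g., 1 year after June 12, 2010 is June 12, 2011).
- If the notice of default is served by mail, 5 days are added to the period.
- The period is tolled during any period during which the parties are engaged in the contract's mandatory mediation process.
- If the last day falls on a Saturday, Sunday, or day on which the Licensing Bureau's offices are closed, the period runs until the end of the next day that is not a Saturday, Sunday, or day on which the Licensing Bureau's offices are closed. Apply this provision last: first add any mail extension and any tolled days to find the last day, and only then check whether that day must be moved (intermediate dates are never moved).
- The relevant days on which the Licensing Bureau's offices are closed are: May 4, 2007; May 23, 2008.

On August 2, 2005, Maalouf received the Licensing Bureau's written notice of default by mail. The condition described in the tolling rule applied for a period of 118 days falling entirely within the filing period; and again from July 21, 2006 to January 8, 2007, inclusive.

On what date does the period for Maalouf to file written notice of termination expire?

May 26, 2008

2 years after August 2, 2005 is August 2, 2007.
Service was by mail, adding 5 days: August 2, 2007 + 5 days = August 7, 2007.
Tolling adds 118 days: August 7, 2007 + 118 days = December 3, 2007.
From July 21, 2006 through January 8, 2007 inclusive is 172 days; tolling adds 172 days: December 3, 2007 + 172 days = May 23, 2008.
May 23, 2008 is a listed holiday; May 24, 2008 is Saturday; May 25, 2008 is Sunday. The next qualifying day is May 26, 2008.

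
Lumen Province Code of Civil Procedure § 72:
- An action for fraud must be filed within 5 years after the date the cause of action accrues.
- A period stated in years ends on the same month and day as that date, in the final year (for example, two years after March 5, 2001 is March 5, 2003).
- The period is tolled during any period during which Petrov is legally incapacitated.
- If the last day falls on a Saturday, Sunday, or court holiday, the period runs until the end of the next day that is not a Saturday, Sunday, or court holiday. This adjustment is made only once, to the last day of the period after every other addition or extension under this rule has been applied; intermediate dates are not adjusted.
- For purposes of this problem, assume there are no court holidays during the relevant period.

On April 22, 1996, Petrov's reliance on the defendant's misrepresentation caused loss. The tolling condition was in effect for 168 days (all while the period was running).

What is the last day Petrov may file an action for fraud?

5 years after April 22, 1996 is April 22, 2001.
Tolling adds 168 days: April 22, 2001 + 168 days = October 7, 2001.
October 7, 2001 is Sunday. The next qualifying day is October 8, 2001.

October 8, 2001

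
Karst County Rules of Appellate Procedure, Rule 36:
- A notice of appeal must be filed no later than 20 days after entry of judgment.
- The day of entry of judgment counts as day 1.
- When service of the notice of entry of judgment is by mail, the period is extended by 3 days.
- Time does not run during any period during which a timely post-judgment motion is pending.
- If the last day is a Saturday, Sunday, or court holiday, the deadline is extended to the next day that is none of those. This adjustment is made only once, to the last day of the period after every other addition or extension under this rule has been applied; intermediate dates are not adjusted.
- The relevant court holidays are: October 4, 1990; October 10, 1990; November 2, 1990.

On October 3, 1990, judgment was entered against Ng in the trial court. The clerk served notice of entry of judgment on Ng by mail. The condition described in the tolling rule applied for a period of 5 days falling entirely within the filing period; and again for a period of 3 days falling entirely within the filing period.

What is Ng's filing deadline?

November 5, 1990

Counting October 3, 1990 as day 1, day 20 is October 22, 1990.
Service was by mail, adding 3 days: October 22, 1990 + 3 days = October 25, 1990.
Tolling adds 5 days: October 25, 1990 + 5 days = October 30, 1990.
Tolling adds 3 days: October 30, 1990 + 3 days = November 2, 1990.
November 2, 1990 is a listed holiday; November 3, 1990 is Saturday; November 4, 1990 is Sunday. The next qualifying day is November 5, 1990.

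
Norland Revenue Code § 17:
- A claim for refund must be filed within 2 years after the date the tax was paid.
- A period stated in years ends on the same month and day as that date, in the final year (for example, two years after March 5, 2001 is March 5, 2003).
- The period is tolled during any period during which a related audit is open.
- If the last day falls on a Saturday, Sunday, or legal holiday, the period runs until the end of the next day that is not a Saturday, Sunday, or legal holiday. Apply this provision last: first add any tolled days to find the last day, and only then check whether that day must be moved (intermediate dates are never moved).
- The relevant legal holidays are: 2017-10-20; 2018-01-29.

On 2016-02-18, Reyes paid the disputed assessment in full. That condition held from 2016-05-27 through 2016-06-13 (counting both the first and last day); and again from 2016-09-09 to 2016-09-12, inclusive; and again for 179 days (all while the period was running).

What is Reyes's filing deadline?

2 years after 2016-02-18 is February 18, 2018.
From May 27, 2016 through June 13, 2016 inclusive is 18 days; tolling adds 18 days: February 18, 2018 + 18 days = March 8, 2018.
From September 9, 2016 through September 12, 2016 inclusive is 4 days; tolling adds 4 days: March 8, 2018 + 4 days = March 12, 2018.
Tolling adds 179 days: March 12, 2018 + 179 days = September 7, 2018.
September 7, 2018 is a Friday and not a legal holiday, so no extension applies.

September 7, 2018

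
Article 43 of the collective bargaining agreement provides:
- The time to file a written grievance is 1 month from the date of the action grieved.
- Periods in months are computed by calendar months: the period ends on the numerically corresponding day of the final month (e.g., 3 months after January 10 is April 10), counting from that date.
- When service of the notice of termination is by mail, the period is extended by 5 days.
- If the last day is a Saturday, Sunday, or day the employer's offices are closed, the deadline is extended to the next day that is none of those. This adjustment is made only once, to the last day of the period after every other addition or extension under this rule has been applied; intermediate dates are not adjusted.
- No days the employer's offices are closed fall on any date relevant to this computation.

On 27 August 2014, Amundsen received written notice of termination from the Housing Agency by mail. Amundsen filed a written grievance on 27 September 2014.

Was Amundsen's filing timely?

Yes

1 month after 27 August 2014 is September 27, 2014.
Service was by mail, adding 5 days: September 27, 2014 + 5 days = October 2, 2014.
October 2, 2014 is a Thursday and not a day the employer's offices are closed, so no extension applies.
The deadline is October 2, 2014; the filing on September 27, 2014 is on or before that date.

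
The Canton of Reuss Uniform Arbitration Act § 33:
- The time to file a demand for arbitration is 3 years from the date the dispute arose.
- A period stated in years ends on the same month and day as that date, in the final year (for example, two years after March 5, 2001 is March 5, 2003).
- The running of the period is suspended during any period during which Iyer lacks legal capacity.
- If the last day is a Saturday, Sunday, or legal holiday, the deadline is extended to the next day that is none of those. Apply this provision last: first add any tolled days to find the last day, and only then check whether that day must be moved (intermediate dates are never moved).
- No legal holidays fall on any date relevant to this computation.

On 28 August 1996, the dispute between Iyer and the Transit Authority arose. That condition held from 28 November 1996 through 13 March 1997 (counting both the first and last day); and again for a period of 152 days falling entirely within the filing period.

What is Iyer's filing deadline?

3 years after 28 August 1996 is August 28, 1999.
From November 28, 1996 through March 13, 1997 inclusive is 106 days; tolling adds 106 days: August 28, 1999 + 106 days = December 12, 1999.
Tolling adds 152 days: December 12, 1999 + 152 days = May 12, 2000.
May 12, 2000 is a Friday and not a legal holiday, so no extension applies.

May 12, 2000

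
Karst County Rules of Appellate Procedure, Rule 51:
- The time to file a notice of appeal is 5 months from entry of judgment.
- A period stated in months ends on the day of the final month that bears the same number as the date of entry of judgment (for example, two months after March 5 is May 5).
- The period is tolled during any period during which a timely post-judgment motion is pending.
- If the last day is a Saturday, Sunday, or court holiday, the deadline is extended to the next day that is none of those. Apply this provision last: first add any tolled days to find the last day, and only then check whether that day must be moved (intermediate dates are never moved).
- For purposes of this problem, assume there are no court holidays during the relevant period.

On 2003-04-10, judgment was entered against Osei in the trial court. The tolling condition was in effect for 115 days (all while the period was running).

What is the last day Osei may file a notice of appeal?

5 months after 2003-04-10 is September 10, 2003.
Tolling adds 115 days: September 10, 2003 + 115 days = January 3, 2004.
January 3, 2004 is Saturday; January 4, 2004 is Sunday. The next qualifying day is January 5, 2004.

January 5, 2004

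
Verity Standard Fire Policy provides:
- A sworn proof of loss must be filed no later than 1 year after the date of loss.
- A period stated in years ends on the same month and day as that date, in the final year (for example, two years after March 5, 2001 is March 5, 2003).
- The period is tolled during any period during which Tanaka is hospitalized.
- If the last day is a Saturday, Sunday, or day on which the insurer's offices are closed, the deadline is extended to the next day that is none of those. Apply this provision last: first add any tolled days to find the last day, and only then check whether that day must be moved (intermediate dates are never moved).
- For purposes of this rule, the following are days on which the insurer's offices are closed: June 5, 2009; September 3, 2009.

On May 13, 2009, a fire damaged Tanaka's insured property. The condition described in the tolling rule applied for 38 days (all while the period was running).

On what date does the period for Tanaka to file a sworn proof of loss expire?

1 year after May 13, 2009 is May 13, 2010.
Tolling adds 38 days: May 13, 2010 + 38 days = June 20, 2010.
June 20, 2010 is Sunday. The next qualifying day is June 21, 2010.

June 21, 2010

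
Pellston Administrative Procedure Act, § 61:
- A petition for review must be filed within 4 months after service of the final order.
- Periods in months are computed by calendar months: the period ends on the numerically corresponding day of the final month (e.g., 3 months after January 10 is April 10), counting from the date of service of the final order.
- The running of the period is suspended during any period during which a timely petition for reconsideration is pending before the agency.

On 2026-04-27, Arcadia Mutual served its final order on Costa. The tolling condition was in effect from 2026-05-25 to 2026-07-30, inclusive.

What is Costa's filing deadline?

November 2, 2026

4 months after 2026-04-27 is August 27, 2026.
From May 25, 2026 through July 30, 2026 inclusive is 67 days; tolling adds 67 days: August 27, 2026 + 67 days = November 2, 2026.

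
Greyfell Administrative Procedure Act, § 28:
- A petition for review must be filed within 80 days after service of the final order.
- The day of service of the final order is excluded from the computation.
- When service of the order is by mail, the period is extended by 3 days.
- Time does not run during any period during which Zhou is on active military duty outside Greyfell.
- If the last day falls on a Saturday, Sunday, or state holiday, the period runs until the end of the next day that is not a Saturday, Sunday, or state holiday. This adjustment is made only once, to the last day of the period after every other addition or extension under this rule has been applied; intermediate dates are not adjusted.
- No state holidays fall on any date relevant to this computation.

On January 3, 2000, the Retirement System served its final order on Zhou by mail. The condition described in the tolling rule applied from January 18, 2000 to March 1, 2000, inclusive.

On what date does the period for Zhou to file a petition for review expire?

80 days after January 3, 2000 is March 23, 2000.
Service was by mail, adding 3 days: March 23, 2000 + 3 days = March 26, 2000.
From January 18, 2000 through March 1, 2000 inclusive is 44 days; tolling adds 44 days: March 26, 2000 + 44 days = May 9, 2000.
May 9, 2000 is a Tuesday and not a state holiday, so no extension applies.

May 9, 2000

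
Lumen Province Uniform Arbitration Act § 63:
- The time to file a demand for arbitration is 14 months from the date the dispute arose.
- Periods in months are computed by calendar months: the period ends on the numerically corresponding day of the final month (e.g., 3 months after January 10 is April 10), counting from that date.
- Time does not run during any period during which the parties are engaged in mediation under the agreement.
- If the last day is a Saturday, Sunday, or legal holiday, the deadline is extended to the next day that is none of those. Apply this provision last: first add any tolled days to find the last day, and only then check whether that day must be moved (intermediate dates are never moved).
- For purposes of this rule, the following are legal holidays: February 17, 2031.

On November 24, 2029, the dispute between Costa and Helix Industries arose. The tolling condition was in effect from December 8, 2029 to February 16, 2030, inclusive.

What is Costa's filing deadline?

April 7, 2031

14 months after November 24, 2029 is January 24, 2031.
From December 8, 2029 through February 16, 2030 inclusive is 71 days; tolling adds 71 days: January 24, 2031 + 71 days = April 5, 2031.
April 5, 2031 is Saturday; April 6, 2031 is Sunday. The next qualifying day is April 7, 2031.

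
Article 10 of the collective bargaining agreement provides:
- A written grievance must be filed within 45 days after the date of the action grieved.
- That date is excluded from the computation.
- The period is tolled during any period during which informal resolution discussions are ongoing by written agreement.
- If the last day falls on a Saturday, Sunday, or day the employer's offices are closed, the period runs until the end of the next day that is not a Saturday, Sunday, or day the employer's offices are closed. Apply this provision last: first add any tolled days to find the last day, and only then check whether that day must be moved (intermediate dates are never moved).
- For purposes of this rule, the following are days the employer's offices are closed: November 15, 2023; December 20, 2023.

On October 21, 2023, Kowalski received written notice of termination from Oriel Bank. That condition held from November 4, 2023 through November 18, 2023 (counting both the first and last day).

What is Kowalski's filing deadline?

December 21, 2023

45 days after October 21, 2023 is December 5, 2023.
From November 4, 2023 through November 18, 2023 inclusive is 15 days; tolling adds 15 days: December 5, 2023 + 15 days = December 20, 2023.
December 20, 2023 is a listed holiday. The next qualifying day is December 21, 2023.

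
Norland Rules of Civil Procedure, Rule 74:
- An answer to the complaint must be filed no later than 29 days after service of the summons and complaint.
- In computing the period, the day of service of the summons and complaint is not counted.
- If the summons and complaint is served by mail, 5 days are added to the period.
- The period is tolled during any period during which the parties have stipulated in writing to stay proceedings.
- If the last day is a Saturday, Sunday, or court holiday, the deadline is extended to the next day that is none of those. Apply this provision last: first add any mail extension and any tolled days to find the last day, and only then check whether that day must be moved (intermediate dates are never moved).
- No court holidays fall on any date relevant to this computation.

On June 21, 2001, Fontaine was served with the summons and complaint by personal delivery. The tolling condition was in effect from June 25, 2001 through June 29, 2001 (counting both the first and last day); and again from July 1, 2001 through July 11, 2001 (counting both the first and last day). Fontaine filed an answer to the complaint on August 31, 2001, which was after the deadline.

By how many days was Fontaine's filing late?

29 days after June 21, 2001 is July 20, 2001.
Service was not by mail, so no mail extension applies.
From June 25, 2001 through June 29, 2001 inclusive is 5 days; tolling adds 5 days: July 20, 2001 + 5 days = July 25, 2001.
From July 1, 2001 through July 11, 2001 inclusive is 11 days; tolling adds 11 days: July 25, 2001 + 11 days = August 5, 2001.
August 5, 2001 is Sunday. The next qualifying day is August 6, 2001.
The deadline is August 6, 2001; from August 6, 2001 to August 31, 2001 is 25 days.

25 days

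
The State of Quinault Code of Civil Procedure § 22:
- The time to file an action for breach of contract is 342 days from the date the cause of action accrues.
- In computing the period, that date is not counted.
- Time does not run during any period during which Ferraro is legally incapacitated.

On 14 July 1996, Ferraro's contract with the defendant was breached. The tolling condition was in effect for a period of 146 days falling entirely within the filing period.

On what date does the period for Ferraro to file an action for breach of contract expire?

November 14, 1997

342 days after 14 July 1996 is June 21, 1997.
Tolling adds 146 days: June 21, 1997 + 146 days = November 14, 1997.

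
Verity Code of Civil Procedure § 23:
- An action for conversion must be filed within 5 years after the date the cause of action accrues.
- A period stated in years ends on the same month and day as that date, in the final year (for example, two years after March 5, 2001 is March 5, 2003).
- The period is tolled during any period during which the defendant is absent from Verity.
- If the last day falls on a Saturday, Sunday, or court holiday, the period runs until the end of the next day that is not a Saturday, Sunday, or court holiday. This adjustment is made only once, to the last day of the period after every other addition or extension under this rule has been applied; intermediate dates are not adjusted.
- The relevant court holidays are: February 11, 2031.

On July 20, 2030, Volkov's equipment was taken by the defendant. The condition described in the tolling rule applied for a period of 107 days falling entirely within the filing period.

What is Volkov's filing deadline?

November 5, 2035

5 years after July 20, 2030 is July 20, 2035.
Tolling adds 107 days: July 20, 2035 + 107 days = November 4, 2035.
November 4, 2035 is Sunday. The next qualifying day is November 5, 2035.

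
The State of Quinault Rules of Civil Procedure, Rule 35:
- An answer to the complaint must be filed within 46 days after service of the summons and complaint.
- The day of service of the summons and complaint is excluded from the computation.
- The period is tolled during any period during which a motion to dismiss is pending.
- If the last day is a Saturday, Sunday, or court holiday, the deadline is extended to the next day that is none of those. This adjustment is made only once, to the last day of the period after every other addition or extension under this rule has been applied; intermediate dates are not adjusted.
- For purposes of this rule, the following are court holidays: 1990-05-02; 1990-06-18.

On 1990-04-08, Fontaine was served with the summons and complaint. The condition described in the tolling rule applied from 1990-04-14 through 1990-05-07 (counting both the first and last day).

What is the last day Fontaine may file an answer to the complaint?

June 19, 1990

46 days after 1990-04-08 is May 24, 1990.
From April 14, 1990 through May 7, 1990 inclusive is 24 days; tolling adds 24 days: May 24, 1990 + 24 days = June 17, 1990.
June 17, 1990 is Sunday; June 18, 1990 is a listed holiday. The next qualifying day is June 19, 1990.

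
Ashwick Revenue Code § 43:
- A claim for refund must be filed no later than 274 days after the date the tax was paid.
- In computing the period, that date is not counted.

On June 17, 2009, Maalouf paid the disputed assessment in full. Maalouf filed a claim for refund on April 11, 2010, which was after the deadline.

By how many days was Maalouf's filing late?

24 days

274 days after June 17, 2009 is March 18, 2010.
The deadline is March 18, 2010; from March 18, 2010 to April 11, 2010 is 24 days.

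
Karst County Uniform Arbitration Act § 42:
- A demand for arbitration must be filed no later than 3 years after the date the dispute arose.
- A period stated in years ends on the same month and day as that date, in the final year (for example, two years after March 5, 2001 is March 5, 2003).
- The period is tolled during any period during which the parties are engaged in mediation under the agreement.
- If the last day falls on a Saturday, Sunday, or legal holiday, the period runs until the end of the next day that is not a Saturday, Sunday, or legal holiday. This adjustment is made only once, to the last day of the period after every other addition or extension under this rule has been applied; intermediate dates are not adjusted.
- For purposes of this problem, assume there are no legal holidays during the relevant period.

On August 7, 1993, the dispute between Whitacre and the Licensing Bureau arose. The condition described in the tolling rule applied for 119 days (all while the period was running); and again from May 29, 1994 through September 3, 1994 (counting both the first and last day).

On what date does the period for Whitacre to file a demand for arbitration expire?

March 12, 1997

3 years after August 7, 1993 is August 7, 1996.
Tolling adds 119 days: August 7, 1996 + 119 days = December 4, 1996.
From May 29, 1994 through September 3, 1994 inclusive is 98 days; tolling adds 98 days: December 4, 1996 + 98 days = March 12, 1997.
March 12, 1997 is a Wednesday and not a legal holiday, so no extension applies.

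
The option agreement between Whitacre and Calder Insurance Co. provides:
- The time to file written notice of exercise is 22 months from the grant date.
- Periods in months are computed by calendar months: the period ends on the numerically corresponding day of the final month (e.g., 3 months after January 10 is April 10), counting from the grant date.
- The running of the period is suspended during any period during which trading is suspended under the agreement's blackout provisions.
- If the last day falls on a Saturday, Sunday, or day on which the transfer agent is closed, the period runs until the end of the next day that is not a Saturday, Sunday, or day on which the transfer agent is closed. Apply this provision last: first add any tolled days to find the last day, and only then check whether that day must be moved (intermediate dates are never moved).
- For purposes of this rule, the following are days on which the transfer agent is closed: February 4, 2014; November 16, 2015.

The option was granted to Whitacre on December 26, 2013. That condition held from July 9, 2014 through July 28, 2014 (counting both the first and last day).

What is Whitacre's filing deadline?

November 17, 2015

22 months after December 26, 2013 is October 26, 2015.
From July 9, 2014 through July 28, 2014 inclusive is 20 days; tolling adds 20 days: October 26, 2015 + 20 days = November 15, 2015.
November 15, 2015 is Sunday; November 16, 2015 is a listed holiday. The next qualifying day is November 17, 2015.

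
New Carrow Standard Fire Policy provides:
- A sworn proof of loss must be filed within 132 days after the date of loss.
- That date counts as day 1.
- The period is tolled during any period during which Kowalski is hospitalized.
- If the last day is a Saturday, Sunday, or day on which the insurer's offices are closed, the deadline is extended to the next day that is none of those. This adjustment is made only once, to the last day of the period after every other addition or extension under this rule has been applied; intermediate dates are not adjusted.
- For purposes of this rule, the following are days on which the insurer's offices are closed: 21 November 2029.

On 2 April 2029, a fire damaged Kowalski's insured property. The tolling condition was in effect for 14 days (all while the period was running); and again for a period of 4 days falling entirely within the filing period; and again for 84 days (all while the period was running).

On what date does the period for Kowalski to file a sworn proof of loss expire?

November 22, 2029

Counting 2 April 2029 as day 1, day 132 is August 11, 2029.
Tolling adds 14 days: August 11, 2029 + 14 days = August 25, 2029.
Tolling adds 4 days: August 25, 2029 + 4 days = August 29, 2029.
Tolling adds 84 days: August 29, 2029 + 84 days = November 21, 2029.
November 21, 2029 is a listed holiday. The next qualifying day is November 22, 2029.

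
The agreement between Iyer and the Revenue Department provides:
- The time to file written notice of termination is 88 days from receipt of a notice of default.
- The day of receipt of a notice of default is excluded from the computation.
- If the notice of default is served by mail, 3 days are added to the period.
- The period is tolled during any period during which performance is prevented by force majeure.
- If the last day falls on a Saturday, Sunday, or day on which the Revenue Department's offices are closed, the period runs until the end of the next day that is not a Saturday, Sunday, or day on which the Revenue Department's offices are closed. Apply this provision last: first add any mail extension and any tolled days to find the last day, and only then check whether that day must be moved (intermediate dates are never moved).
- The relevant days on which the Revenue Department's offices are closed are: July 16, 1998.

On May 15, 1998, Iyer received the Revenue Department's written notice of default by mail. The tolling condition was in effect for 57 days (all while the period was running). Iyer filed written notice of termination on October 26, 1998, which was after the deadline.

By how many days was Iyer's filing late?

14 days

88 days after May 15, 1998 is August 11, 1998.
Service was by mail, adding 3 days: August 11, 1998 + 3 days = August 14, 1998.
Tolling adds 57 days: August 14, 1998 + 57 days = October 10, 1998.
October 10, 1998 is Saturday; October 11, 1998 is Sunday. The next qualifying day is October 12, 1998.
The deadline is October 12, 1998; from October 12, 1998 to October 26, 1998 is 14 days.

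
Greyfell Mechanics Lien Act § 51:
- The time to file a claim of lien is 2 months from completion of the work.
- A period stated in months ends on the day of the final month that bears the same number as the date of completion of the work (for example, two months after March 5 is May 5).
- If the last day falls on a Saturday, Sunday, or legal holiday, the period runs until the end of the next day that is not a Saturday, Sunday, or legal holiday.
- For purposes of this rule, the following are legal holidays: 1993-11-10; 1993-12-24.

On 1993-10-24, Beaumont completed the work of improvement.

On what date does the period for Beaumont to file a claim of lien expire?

2 months after 1993-10-24 is December 24, 1993.
December 24, 1993 is a listed holiday; December 25, 1993 is Saturday; December 26, 1993 is Sunday. The next qualifying day is December 27, 1993.

December 27, 1993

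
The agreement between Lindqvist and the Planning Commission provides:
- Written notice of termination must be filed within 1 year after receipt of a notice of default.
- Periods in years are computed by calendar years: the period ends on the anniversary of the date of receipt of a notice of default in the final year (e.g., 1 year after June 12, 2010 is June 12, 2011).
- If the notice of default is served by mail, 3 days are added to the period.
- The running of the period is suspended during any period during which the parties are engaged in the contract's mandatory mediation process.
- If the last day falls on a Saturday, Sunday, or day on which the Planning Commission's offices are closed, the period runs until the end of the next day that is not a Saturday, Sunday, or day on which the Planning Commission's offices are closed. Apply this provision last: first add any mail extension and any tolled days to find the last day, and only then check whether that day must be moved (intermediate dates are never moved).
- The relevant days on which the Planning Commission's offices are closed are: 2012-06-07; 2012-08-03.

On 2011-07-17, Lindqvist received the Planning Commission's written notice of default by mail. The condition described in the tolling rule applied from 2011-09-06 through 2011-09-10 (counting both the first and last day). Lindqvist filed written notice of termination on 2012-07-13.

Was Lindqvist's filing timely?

Yes

1 year after 2011-07-17 is July 17, 2012.
Service was by mail, adding 3 days: July 17, 2012 + 3 days = July 20, 2012.
From September 6, 2011 through September 10, 2011 inclusive is 5 days; tolling adds 5 days: July 20, 2012 + 5 days = July 25, 2012.
July 25, 2012 is a Wednesday and not a day on which the Planning Commission's offices are closed, so no extension applies.
The deadline is July 25, 2012; the filing on July 13, 2012 is on or before that date.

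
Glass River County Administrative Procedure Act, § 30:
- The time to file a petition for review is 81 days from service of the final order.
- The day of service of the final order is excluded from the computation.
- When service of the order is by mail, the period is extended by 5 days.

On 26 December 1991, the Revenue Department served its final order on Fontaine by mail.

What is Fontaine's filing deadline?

March 21, 1992

81 days after 26 December 1991 is March 16, 1992.
Service was by mail, adding 5 days: March 16, 1992 + 5 days = March 21, 1992.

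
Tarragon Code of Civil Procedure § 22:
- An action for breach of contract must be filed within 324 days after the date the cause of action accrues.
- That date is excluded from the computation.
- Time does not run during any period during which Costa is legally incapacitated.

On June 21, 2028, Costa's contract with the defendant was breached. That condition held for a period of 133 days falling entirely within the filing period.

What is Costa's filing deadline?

324 days after June 21, 2028 is May 11, 2029.
Tolling adds 133 days: May 11, 2029 + 133 days = September 21, 2029.

September 21, 2029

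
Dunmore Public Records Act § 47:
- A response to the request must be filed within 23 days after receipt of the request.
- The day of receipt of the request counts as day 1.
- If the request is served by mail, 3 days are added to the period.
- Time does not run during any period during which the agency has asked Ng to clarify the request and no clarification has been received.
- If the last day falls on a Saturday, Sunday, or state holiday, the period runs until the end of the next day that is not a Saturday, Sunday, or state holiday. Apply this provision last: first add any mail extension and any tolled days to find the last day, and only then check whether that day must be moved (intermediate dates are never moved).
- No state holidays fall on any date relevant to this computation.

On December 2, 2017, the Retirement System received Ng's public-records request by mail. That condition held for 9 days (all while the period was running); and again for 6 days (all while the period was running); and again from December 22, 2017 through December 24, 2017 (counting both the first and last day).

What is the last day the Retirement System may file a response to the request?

Counting December 2, 2017 as day 1, day 23 is December 24, 2017.
Service was by mail, adding 3 days: December 24, 2017 + 3 days = December 27, 2017.
Tolling adds 9 days: December 27, 2017 + 9 days = January 5, 2018.
Tolling adds 6 days: January 5, 2018 + 6 days = January 11, 2018.
From December 22, 2017 through December 24, 2017 inclusive is 3 days; tolling adds 3 days: January 11, 2018 + 3 days = January 14, 2018.
January 14, 2018 is Sunday. The next qualifying day is January 15, 2018.

January 15, 2018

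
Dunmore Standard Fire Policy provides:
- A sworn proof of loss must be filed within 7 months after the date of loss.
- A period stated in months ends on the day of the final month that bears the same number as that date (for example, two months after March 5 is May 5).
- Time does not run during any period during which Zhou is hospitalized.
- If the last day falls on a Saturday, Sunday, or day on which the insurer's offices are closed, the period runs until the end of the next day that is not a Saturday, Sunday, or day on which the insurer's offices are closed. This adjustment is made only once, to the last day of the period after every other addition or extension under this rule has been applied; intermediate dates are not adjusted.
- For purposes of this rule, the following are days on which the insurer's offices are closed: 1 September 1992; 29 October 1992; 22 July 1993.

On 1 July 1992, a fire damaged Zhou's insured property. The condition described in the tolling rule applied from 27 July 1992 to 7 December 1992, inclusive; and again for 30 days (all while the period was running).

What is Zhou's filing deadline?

July 15, 1993

7 months after 1 July 1992 is February 1, 1993.
From July 27, 1992 through December 7, 1992 inclusive is 134 days; tolling adds 134 days: February 1, 1993 + 134 days = June 15, 1993.
Tolling adds 30 days: June 15, 1993 + 30 days = July 15, 1993.
July 15, 1993 is a Thursday and not a day on which the insurer's offices are closed, so no extension applies.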